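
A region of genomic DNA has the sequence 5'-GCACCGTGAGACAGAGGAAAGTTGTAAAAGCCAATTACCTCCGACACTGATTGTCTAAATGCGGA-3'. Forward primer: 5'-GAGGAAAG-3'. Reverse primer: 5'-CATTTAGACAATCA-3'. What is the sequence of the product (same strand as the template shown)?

Forward primer GAGGAAAG is found on the top strand at positions 14–21.
Reverse complement of the reverse primer: TGATTGTCTAAATG. This occurs on the top strand at positions 48–61.
The product is the template from position 14 through 61 (48 bp).

5'-GAGGAAAGTTGTAAAAGCCAATTACCTCCGACACTGATTGTCTAAATG-3'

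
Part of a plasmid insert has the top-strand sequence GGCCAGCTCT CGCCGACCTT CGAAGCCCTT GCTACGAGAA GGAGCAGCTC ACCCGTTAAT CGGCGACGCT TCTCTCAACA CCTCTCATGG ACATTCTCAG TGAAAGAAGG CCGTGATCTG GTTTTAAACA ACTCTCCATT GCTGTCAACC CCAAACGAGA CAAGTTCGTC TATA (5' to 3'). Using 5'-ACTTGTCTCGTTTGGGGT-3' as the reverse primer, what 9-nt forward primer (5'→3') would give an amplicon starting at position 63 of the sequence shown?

5'-GCGACGCTT-3'

The reverse primer's reverse complement ACCCCAAACGAGACAAGT matches the template at positions 148–165; the product starts at position 63.
The forward primer is identical to the top strand over positions 63–71: GCGACGCTT.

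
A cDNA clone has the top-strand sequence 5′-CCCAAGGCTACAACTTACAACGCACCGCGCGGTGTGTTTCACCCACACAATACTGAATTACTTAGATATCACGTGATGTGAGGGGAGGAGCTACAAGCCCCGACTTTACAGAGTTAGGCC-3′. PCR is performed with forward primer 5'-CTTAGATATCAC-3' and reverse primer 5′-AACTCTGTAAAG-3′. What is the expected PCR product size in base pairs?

55 bp

The forward primer matches the template at positions 61–72.
Taking the reverse complement of AACTCTGTAAAG gives CTTTACAGAGTT, found at positions 104–115 on the template; the primer anneals here to the top strand with its 3' end pointing upstream.
Amplicon spans positions 61–115: 55 bp.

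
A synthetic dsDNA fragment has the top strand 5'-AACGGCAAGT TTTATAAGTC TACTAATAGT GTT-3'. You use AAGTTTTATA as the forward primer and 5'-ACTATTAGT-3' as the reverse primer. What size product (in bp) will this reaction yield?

24 bp

Scanning the template, AAGTTTTATA occurs at positions 7–16; this primer anneals to the bottom strand there with its 3' end pointing downstream.
Taking the reverse complement of ACTATTAGT gives ACTAATAGT, found at positions 22–30 on the template; the primer anneals here to the top strand with its 3' end pointing upstream.
Amplicon spans positions 7–30: 24 bp.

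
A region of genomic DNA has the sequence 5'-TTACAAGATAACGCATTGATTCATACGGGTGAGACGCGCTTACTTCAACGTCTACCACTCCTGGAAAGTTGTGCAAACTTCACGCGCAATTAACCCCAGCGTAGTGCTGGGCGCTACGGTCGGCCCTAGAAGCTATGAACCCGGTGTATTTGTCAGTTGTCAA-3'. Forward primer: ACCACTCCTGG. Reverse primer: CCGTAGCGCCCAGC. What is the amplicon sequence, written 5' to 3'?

5'-ACCACTCCTGGAAAGTTGTGCAAACTTCACGCGCAATTAACCCCAGCGTAGTGCTGGGCGCTACGG-3'

Forward primer ACCACTCCTGG is found on the top strand at positions 54–64.
Reverse complement of the reverse primer: GCTGGGCGCTACGG. This occurs on the top strand at positions 106–119.
The product is the template from position 54 through 119 (66 bp).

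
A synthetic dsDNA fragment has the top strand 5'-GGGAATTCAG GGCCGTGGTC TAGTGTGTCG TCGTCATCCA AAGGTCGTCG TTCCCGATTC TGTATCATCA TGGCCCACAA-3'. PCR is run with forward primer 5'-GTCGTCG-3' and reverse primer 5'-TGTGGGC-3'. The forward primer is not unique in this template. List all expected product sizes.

53 bp, 36 bp

The forward primer GTCGTCG matches the top strand at positions 27–33, 44–50.
The reverse primer's reverse complement is GCCCACA, matching at positions 73–79.
Each forward site pairs with the reverse site to give a product ending at position 79: sizes 53, 36 bp.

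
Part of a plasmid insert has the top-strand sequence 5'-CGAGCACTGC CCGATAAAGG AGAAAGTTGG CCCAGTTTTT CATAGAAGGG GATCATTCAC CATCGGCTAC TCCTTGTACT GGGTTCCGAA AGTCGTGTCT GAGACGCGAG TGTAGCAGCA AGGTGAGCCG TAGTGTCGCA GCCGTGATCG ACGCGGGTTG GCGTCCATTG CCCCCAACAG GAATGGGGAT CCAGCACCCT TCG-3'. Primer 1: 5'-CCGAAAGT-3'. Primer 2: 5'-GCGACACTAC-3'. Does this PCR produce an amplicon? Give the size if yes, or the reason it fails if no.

Yes — a 54 bp product.

Primer 1 (CCGAAAGT) matches the top strand at positions 86–93; it acts as a forward primer.
Primer 2's reverse complement is GTAGTGTCGC, matching the top strand at positions 130–139; it acts as a reverse primer.
The 3' ends face each other across positions 86–139, giving a 54 bp product.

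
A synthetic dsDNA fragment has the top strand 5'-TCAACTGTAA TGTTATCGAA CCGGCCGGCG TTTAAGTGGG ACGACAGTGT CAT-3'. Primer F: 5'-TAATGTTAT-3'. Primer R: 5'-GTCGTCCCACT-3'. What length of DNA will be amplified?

38 bp

Forward primer TAATGTTAT is found on the top strand at positions 8–16.
Taking the reverse complement of GTCGTCCCACT gives AGTGGGACGAC, found at positions 35–45 on the template; the primer anneals here to the top strand with its 3' end pointing upstream.
The product runs from position 8 to position 45, so its length is 45 − 8 + 1 = 38 bp.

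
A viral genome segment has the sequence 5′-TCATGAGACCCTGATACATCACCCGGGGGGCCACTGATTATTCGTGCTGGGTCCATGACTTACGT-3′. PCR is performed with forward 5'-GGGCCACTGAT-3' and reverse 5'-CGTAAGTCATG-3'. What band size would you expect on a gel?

37 bp

Scanning the template, GGGCCACTGAT occurs at positions 28–38; this primer anneals to the bottom strand there with its 3' end pointing downstream.
Taking the reverse complement of CGTAAGTCATG gives CATGACTTACG, found at positions 54–64 on the template; the primer anneals here to the top strand with its 3' end pointing upstream.
Amplicon spans positions 28–64: 37 bp.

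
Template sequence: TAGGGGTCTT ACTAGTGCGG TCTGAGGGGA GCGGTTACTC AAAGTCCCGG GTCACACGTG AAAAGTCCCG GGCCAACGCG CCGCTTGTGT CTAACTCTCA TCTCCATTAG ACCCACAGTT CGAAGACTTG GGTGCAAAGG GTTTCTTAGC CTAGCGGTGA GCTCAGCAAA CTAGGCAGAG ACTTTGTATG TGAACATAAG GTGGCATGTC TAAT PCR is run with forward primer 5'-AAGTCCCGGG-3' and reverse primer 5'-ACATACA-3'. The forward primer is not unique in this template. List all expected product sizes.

The forward primer AAGTCCCGGG matches the top strand at positions 42–51, 63–72.
The reverse primer's reverse complement is TGTATGT, matching at positions 185–191.
Each forward site pairs with the reverse site to give a product ending at position 191: sizes 150, 129 bp.

150 bp, 129 bp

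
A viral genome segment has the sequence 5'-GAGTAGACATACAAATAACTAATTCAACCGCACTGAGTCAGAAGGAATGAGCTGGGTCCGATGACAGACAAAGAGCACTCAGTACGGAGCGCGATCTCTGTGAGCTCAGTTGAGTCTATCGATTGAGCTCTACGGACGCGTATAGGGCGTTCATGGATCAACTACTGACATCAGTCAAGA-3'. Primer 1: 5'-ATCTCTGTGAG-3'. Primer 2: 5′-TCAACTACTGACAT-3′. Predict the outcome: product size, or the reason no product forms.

Primer 1 (ATCTCTGTGAG) matches the top strand at positions 94–104 (3' end points downstream).
Primer 2 (TCAACTACTGACAT) also matches the top strand directly, at positions 158–171 — its reverse complement ATGTCAGTAGTTGA is not present.
Both primers anneal to the bottom strand with 3' ends pointing the same way, so neither can prime synthesis back toward the other.

No product — both primers anneal to the same strand and extend in the same direction.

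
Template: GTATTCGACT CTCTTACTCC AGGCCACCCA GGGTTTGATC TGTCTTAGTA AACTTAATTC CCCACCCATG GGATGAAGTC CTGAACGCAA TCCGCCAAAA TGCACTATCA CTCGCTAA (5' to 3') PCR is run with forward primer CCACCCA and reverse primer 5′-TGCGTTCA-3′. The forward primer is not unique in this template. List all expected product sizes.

66 bp, 28 bp

The forward primer CCACCCA matches the top strand at positions 24–30, 62–68.
The reverse primer's reverse complement is TGAACGCA, matching at positions 82–89.
Each forward site pairs with the reverse site to give a product ending at position 89: sizes 66, 28 bp.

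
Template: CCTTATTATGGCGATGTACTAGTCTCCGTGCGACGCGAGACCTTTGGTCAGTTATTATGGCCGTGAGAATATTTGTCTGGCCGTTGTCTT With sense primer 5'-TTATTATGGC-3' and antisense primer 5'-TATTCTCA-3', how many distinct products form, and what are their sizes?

Two products: 69 bp, 20 bp

The forward primer TTATTATGGC matches the top strand at positions 3–12, 52–61.
The reverse primer's reverse complement is TGAGAATA, matching at positions 64–71.
Each forward site pairs with the reverse site to give a product ending at position 71: sizes 69, 20 bp.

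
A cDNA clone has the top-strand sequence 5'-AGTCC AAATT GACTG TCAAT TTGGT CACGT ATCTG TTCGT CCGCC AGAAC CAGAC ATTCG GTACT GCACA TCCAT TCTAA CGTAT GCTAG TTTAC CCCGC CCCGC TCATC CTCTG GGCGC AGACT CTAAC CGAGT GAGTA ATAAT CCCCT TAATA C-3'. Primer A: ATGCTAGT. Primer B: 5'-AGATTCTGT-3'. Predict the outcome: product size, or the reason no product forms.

Primer B (AGATTCTGT) does not match the top strand, and its reverse complement ACAGAATCT does not match either.
With no annealing site for primer B, no amplification occurs.

No product — primer B has no binding site in the template.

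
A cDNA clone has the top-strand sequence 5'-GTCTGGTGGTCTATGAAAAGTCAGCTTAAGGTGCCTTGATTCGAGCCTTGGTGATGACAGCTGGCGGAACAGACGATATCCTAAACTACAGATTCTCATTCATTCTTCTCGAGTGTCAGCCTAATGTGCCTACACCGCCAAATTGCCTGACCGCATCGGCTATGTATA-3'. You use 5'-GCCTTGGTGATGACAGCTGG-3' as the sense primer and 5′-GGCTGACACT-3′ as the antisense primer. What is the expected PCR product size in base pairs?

77 bp

The forward primer matches the template at positions 45–64.
Reverse complement of the reverse primer: AGTGTCAGCC. This occurs on the top strand at positions 112–121.
Product length = (reverse-primer end) − (forward-primer start) + 1 = 121 − 45 + 1 = 77 bp.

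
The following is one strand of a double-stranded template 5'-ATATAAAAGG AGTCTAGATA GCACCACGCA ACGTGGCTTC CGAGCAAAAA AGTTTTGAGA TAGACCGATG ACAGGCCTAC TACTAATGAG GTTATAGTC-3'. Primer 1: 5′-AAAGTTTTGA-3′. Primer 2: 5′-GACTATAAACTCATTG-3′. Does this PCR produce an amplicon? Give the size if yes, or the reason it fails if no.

Primer 2 (GACTATAAACTCATTG) does not match the top strand, and its reverse complement CAATGAGTTTATAGTC does not match either.
With no annealing site for primer 2, no amplification occurs.

No product — primer 2 has no binding site in the template.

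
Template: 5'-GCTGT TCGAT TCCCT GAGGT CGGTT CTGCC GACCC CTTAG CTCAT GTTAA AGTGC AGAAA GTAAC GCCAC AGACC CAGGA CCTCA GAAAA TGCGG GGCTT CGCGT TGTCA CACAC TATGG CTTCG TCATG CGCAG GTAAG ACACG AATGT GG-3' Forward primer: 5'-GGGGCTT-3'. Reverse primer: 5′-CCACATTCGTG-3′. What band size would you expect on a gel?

59 bp

The forward primer matches the template at positions 94–100.
Taking the reverse complement of CCACATTCGTG gives CACGAATGTGG, found at positions 142–152 on the template; the primer anneals here to the top strand with its 3' end pointing upstream.
Amplicon spans positions 94–152: 59 bp.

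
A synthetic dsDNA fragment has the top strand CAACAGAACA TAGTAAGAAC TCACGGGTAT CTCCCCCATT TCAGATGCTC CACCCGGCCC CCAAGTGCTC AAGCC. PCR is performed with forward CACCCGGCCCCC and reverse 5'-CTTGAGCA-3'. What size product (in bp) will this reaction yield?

23 bp

The forward primer matches the template at positions 51–62.
The reverse primer's reverse complement is TGCTCAAG, which matches the template at positions 66–73.
Product length = (reverse-primer end) − (forward-primer start) + 1 = 73 − 51 + 1 = 23 bp.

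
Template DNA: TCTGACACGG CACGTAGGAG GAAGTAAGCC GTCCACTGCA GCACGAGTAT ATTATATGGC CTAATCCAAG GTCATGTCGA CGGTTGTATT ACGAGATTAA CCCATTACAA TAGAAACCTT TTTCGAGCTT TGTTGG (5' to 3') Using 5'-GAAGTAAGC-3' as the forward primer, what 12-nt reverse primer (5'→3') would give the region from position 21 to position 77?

The product's 3' end on the top strand is position 77.
The reverse primer anneals to the top strand over positions 66–77, i.e. to CCAAGGTCATGT.
Its sequence written 5'→3' is the reverse complement: ACATGACCTTGG.

5'-ACATGACCTTGG-3'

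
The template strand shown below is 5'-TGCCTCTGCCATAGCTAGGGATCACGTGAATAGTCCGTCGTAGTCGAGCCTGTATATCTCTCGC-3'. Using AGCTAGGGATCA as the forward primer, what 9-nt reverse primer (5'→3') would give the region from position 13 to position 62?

5'-GAGAGATAT-3'

The product's 3' end on the top strand is position 62.
The reverse primer anneals to the top strand over positions 54–62, i.e. to ATATCTCTC.
Its sequence written 5'→3' is the reverse complement: GAGAGATAT.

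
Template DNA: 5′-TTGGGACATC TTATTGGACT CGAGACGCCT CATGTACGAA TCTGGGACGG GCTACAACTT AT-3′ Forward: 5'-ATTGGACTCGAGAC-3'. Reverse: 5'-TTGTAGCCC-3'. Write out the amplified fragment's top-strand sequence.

The forward primer matches the template at positions 13–26.
Reverse complement of the reverse primer: GGGCTACAA. This occurs on the top strand at positions 49–57.
The product is the template from position 13 through 57 (45 bp).

5'-ATTGGACTCGAGACGCCTCATGTACGAATCTGGGACGGGCTACAA-3'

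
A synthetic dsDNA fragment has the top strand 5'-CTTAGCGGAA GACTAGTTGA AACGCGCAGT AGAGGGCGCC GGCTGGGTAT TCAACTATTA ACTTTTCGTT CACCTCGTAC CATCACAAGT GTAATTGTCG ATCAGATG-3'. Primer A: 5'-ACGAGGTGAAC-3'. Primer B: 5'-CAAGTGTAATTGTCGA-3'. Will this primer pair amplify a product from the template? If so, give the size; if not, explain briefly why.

Primer A (ACGAGGTGAAC) has reverse complement GTTCACCTCGT, which matches the top strand at positions 68–78; primer A anneals to the top strand there with its 3' end pointing upstream toward position 68.
Primer B (CAAGTGTAATTGTCGA) matches the top strand directly at positions 86–101; it anneals to the bottom strand with its 3' end pointing downstream toward position 101.
The 3' ends diverge (primer A extends toward position 1, primer B toward position 108), so the primers never converge on a shared product.

No product — the primers' 3' ends point away from each other.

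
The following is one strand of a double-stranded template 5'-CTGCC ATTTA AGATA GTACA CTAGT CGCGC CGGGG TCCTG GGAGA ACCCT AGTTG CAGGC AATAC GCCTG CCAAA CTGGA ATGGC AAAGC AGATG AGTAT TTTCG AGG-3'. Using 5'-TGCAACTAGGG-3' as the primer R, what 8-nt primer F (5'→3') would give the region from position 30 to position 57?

5'-CCGGGGTC-3'

The reverse primer's reverse complement CCCTAGTTGCA matches the template at positions 47–57; the product starts at position 30.
The forward primer is identical to the top strand over positions 30–37: CCGGGGTC.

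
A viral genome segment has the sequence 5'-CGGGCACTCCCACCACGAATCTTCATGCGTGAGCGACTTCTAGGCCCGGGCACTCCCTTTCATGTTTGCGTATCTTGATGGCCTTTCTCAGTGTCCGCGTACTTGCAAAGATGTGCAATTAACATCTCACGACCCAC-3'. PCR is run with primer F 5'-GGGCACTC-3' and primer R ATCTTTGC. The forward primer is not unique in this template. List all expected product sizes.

The forward primer GGGCACTC matches the top strand at positions 2–9, 48–55.
The reverse primer's reverse complement is GCAAAGAT, matching at positions 105–112.
Each forward site pairs with the reverse site to give a product ending at position 112: sizes 111, 65 bp.

111 bp, 65 bp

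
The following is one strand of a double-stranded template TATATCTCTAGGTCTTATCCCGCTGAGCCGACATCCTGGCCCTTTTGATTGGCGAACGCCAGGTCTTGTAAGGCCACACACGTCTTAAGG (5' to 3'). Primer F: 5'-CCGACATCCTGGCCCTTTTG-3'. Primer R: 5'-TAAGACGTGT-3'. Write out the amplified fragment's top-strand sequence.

Forward primer CCGACATCCTGGCCCTTTTG is found on the top strand at positions 28–47.
Taking the reverse complement of TAAGACGTGT gives ACACGTCTTA, found at positions 78–87 on the template; the primer anneals here to the top strand with its 3' end pointing upstream.
The product is the template from position 28 through 87 (60 bp).

5'-CCGACATCCTGGCCCTTTTGATTGGCGAACGCCAGGTCTTGTAAGGCCACACACGTCTTA-3'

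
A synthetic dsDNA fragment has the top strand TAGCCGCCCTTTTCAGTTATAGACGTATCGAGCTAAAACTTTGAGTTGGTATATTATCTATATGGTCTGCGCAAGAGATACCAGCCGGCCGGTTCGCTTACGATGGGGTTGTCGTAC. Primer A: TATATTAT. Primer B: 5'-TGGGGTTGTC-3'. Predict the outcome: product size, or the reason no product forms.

No product — both primers anneal to the same strand and extend in the same direction.

Primer A (TATATTAT) matches the top strand at positions 50–57 (3' end points downstream).
Primer B (TGGGGTTGTC) also matches the top strand directly, at positions 104–113 — its reverse complement GACAACCCCA is not present.
Both primers anneal to the bottom strand with 3' ends pointing the same way, so neither can prime synthesis back toward the other.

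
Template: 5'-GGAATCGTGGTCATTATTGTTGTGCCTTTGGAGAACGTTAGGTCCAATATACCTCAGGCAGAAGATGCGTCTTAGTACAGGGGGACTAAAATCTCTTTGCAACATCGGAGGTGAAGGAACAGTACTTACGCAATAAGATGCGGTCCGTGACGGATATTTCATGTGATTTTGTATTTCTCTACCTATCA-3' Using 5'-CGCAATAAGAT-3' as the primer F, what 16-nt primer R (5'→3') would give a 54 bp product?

5'-GTAGAGAAATACAAAA-3'

The forward primer binds at positions 129–139, so a 54 bp product ends at position 129 + 54 − 1 = 182.
The reverse primer anneals to the top strand over positions 167–182, i.e. to TTTTGTATTTCTCTAC.
Its sequence written 5'→3' is the reverse complement: GTAGAGAAATACAAAA.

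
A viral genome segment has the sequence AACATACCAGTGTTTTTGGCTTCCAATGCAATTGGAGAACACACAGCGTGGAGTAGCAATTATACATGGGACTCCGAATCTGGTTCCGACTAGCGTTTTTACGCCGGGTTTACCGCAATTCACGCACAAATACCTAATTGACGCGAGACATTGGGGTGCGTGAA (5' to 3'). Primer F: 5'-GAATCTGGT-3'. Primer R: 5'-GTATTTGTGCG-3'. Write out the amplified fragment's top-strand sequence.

5'-GAATCTGGTTCCGACTAGCGTTTTTACGCCGGGTTTACCGCAATTCACGCACAAATAC-3'

Scanning the template, GAATCTGGT occurs at positions 76–84; this primer anneals to the bottom strand there with its 3' end pointing downstream.
Taking the reverse complement of GTATTTGTGCG gives CGCACAAATAC, found at positions 123–133 on the template; the primer anneals here to the top strand with its 3' end pointing upstream.
The product is the template from position 76 through 133 (58 bp).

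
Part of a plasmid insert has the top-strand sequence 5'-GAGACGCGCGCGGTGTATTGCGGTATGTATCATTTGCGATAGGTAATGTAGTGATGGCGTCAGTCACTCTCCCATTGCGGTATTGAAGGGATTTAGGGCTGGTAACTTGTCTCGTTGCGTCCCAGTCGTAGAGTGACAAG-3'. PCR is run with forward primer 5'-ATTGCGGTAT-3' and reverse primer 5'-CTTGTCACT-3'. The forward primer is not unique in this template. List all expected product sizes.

124 bp, 67 bp

The forward primer ATTGCGGTAT matches the top strand at positions 17–26, 74–83.
The reverse primer's reverse complement is AGTGACAAG, matching at positions 132–140.
Each forward site pairs with the reverse site to give a product ending at position 140: sizes 124, 67 bp.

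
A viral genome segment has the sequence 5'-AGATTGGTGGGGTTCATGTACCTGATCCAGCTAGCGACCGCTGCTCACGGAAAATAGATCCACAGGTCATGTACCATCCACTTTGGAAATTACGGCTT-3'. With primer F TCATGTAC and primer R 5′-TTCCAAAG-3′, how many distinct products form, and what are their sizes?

Two products: 75 bp, 22 bp

The forward primer TCATGTAC matches the top strand at positions 14–21, 67–74.
The reverse primer's reverse complement is CTTTGGAA, matching at positions 81–88.
Each forward site pairs with the reverse site to give a product ending at position 88: sizes 75, 22 bp.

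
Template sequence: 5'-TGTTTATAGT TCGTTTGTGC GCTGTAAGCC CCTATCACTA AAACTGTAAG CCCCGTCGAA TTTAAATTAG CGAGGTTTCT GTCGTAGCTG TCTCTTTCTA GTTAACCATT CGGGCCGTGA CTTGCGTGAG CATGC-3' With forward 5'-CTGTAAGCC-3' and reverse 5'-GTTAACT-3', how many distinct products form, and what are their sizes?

The forward primer CTGTAAGCC matches the top strand at positions 22–30, 44–52.
The reverse primer's reverse complement is AGTTAAC, matching at positions 100–106.
Each forward site pairs with the reverse site to give a product ending at position 106: sizes 85, 63 bp.

Two products: 85 bp, 63 bp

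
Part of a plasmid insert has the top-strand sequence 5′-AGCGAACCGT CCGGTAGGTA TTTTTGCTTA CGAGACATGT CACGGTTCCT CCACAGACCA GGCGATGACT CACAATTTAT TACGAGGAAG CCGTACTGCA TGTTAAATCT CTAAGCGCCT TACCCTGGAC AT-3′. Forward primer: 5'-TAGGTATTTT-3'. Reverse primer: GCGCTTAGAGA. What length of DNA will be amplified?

104 bp

Forward primer TAGGTATTTT is found on the top strand at positions 15–24.
Taking the reverse complement of GCGCTTAGAGA gives TCTCTAAGCGC, found at positions 108–118 on the template; the primer anneals here to the top strand with its 3' end pointing upstream.
Amplicon spans positions 15–118: 104 bp.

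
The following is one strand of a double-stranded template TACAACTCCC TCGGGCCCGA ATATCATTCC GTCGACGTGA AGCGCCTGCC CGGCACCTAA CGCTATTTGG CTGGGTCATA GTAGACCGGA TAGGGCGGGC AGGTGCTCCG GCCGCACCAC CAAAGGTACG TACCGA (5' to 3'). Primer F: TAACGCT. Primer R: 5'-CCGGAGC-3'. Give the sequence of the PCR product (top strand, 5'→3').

Forward primer TAACGCT is found on the top strand at positions 58–64.
Taking the reverse complement of CCGGAGC gives GCTCCGG, found at positions 105–111 on the template; the primer anneals here to the top strand with its 3' end pointing upstream.
The product is the template from position 58 through 111 (54 bp).

5'-TAACGCTATTTGGCTGGGTCATAGTAGACCGGATAGGGCGGGCAGGTGCTCCGG-3'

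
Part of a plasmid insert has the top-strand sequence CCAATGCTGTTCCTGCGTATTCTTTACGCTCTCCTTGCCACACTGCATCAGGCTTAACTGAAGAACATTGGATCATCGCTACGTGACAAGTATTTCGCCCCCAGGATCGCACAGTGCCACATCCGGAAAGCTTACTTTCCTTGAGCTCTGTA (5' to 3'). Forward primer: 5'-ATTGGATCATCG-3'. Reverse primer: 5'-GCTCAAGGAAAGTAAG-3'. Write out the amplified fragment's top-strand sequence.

Scanning the template, ATTGGATCATCG occurs at positions 67–78; this primer anneals to the bottom strand there with its 3' end pointing downstream.
Taking the reverse complement of GCTCAAGGAAAGTAAG gives CTTACTTTCCTTGAGC, found at positions 131–146 on the template; the primer anneals here to the top strand with its 3' end pointing upstream.
The product is the template from position 67 through 146 (80 bp).

5'-ATTGGATCATCGCTACGTGACAAGTATTTCGCCCCCAGGATCGCACAGTGCCACATCCGGAAAGCTTACTTTCCTTGAGC-3'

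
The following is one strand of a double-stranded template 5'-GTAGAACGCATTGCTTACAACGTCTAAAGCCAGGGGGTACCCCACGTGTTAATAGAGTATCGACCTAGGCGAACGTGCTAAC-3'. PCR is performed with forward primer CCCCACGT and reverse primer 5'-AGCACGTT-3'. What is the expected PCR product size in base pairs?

Forward primer CCCCACGT is found on the top strand at positions 40–47.
Reverse complement of the reverse primer: AACGTGCT. This occurs on the top strand at positions 72–79.
Product length = (reverse-primer end) − (forward-primer start) + 1 = 79 − 40 + 1 = 40 bp.

40 bp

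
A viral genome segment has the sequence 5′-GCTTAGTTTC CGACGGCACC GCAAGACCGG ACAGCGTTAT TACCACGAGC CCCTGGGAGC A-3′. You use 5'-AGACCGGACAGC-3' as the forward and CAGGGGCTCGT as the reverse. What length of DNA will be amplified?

Scanning the template, AGACCGGACAGC occurs at positions 24–35; this primer anneals to the bottom strand there with its 3' end pointing downstream.
Taking the reverse complement of CAGGGGCTCGT gives ACGAGCCCCTG, found at positions 45–55 on the template; the primer anneals here to the top strand with its 3' end pointing upstream.
Product length = (reverse-primer end) − (forward-primer start) + 1 = 55 − 24 + 1 = 32 bp.

32 bp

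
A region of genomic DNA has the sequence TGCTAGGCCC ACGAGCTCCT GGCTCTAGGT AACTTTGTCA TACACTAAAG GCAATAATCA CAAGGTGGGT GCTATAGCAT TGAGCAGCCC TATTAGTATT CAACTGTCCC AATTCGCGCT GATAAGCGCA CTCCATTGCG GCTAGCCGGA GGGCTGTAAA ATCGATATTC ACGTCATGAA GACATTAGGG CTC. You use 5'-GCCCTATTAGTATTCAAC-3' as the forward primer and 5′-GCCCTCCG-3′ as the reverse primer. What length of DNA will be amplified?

68 bp

The forward primer matches the template at positions 87–104.
The reverse primer's reverse complement is CGGAGGGC, which matches the template at positions 147–154.
Product length = (reverse-primer end) − (forward-primer start) + 1 = 154 − 87 + 1 = 68 bp.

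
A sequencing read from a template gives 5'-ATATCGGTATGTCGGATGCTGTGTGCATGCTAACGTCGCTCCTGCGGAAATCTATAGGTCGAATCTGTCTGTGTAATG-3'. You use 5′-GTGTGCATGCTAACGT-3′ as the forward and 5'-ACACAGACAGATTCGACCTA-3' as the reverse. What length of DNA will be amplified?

Forward primer GTGTGCATGCTAACGT is found on the top strand at positions 21–36.
Reverse complement of the reverse primer: TAGGTCGAATCTGTCTGTGT. This occurs on the top strand at positions 55–74.
Amplicon spans positions 21–74: 54 bp.

54 bp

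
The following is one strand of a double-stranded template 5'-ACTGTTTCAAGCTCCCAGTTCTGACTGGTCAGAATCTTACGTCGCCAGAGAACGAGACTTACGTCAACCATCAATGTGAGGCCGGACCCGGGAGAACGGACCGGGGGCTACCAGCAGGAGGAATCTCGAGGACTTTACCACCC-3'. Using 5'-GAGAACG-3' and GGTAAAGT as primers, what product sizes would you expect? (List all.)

92 bp, 48 bp

The forward primer GAGAACG matches the top strand at positions 48–54, 92–98.
The reverse primer's reverse complement is ACTTTACC, matching at positions 132–139.
Each forward site pairs with the reverse site to give a product ending at position 139: sizes 92, 48 bp.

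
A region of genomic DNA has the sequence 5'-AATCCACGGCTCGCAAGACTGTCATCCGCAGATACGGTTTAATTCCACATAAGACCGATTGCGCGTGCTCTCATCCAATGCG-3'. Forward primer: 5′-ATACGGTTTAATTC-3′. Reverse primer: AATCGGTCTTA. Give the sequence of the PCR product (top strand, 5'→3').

5'-ATACGGTTTAATTCCACATAAGACCGATT-3'

Scanning the template, ATACGGTTTAATTC occurs at positions 32–45; this primer anneals to the bottom strand there with its 3' end pointing downstream.
Taking the reverse complement of AATCGGTCTTA gives TAAGACCGATT, found at positions 50–60 on the template; the primer anneals here to the top strand with its 3' end pointing upstream.
The product is the template from position 32 through 60 (29 bp).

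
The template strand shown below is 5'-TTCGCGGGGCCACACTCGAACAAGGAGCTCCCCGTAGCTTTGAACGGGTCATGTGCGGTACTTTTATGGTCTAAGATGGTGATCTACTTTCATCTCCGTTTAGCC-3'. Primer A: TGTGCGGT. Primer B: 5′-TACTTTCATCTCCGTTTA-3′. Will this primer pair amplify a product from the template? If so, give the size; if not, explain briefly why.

No product — both primers anneal to the same strand and extend in the same direction.

Primer A (TGTGCGGT) matches the top strand at positions 52–59 (3' end points downstream).
Primer B (TACTTTCATCTCCGTTTA) also matches the top strand directly, at positions 85–102 — its reverse complement TAAACGGAGATGAAAGTA is not present.
Both primers anneal to the bottom strand with 3' ends pointing the same way, so neither can prime synthesis back toward the other.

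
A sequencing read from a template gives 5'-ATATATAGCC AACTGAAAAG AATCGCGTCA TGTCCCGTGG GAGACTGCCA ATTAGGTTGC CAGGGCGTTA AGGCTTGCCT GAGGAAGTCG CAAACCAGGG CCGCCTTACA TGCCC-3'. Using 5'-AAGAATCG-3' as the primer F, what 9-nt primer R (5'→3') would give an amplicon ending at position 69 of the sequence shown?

The forward primer binds at positions 18–25; the product's 3' end on the top strand is position 69.
The reverse primer anneals to the top strand over positions 61–69, i.e. to CAGGGCGTT.
Its sequence written 5'→3' is the reverse complement: AACGCCCTG.

5'-AACGCCCTG-3'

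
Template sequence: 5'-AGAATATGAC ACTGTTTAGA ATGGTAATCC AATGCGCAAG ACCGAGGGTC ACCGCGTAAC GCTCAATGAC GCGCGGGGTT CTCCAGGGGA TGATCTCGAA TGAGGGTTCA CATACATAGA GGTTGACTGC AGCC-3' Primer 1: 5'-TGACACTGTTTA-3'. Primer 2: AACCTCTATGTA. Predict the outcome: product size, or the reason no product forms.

Primer 1 (TGACACTGTTTA) matches the top strand at positions 7–18; it acts as a forward primer.
Primer 2's reverse complement is TACATAGAGGTT, matching the top strand at positions 113–124; it acts as a reverse primer.
The 3' ends face each other across positions 7–124, giving a 118 bp product.

Yes — a 118 bp product.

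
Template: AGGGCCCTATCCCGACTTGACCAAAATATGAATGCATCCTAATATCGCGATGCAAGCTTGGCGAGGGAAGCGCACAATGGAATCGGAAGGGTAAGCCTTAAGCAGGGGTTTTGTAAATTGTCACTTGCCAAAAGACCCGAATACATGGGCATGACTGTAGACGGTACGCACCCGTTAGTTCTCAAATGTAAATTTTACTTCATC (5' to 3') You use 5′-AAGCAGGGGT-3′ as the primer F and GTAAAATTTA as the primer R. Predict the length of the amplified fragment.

Scanning the template, AAGCAGGGGT occurs at positions 100–109; this primer anneals to the bottom strand there with its 3' end pointing downstream.
The reverse primer's reverse complement is TAAATTTTAC, which matches the template at positions 189–198.
The product runs from position 100 to position 198, so its length is 198 − 100 + 1 = 99 bp.

99 bp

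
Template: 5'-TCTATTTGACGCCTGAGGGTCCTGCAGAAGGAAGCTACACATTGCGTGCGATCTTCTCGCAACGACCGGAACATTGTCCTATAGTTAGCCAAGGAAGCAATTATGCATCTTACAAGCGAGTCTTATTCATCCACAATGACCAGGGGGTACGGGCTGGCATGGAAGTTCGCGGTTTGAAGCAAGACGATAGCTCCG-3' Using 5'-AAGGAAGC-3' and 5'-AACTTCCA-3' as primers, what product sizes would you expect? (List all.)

The forward primer AAGGAAGC matches the top strand at positions 28–35, 91–98.
The reverse primer's reverse complement is TGGAAGTT, matching at positions 160–167.
Each forward site pairs with the reverse site to give a product ending at position 167: sizes 140, 77 bp.

140 bp, 77 bp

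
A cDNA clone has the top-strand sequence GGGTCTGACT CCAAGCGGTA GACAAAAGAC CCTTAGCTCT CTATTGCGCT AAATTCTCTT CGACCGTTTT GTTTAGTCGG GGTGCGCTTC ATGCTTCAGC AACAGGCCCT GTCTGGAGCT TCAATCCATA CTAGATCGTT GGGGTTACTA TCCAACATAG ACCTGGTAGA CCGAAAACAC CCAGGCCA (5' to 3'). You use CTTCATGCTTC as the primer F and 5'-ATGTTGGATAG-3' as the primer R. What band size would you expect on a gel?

72 bp

Forward primer CTTCATGCTTC is found on the top strand at positions 87–97.
The reverse primer's reverse complement is CTATCCAACAT, which matches the template at positions 148–158.
The product runs from position 87 to position 158, so its length is 158 − 87 + 1 = 72 bp.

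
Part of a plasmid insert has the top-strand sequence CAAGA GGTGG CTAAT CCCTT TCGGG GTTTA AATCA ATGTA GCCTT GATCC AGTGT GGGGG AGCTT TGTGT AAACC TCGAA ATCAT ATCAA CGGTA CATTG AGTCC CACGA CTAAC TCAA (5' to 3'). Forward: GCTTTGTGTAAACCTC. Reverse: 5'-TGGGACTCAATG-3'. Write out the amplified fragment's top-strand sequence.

Forward primer GCTTTGTGTAAACCTC is found on the top strand at positions 62–77.
Reverse complement of the reverse primer: CATTGAGTCCCA. This occurs on the top strand at positions 96–107.
The product is the template from position 62 through 107 (46 bp).

5'-GCTTTGTGTAAACCTCGAAATCATATCAACGGTACATTGAGTCCCA-3'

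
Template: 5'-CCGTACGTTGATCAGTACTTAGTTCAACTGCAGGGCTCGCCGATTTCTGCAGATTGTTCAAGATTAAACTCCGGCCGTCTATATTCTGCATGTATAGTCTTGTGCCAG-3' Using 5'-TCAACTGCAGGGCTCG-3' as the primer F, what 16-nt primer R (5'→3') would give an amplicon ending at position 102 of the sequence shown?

5'-CAAGACTATACATGCA-3'

The forward primer binds at positions 24–39; the product's 3' end on the top strand is position 102.
The reverse primer anneals to the top strand over positions 87–102, i.e. to TGCATGTATAGTCTTG.
Its sequence written 5'→3' is the reverse complement: CAAGACTATACATGCA.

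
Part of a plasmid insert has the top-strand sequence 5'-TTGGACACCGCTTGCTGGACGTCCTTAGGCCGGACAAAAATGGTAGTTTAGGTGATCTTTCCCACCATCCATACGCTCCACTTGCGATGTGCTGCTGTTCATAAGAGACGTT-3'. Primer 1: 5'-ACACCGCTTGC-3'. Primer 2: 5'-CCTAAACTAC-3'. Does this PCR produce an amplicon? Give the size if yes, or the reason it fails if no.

Primer 1 (ACACCGCTTGC) matches the top strand at positions 5–15; it acts as a forward primer.
Primer 2's reverse complement is GTAGTTTAGG, matching the top strand at positions 43–52; it acts as a reverse primer.
The 3' ends face each other across positions 5–52, giving a 48 bp product.

Yes — a 48 bp product.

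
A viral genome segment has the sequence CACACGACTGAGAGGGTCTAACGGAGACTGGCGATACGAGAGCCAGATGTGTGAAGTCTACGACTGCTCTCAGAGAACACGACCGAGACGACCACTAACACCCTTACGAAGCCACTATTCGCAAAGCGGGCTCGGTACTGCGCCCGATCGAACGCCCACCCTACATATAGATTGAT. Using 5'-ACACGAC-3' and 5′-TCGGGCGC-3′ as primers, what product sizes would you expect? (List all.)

146 bp, 71 bp

The forward primer ACACGAC matches the top strand at positions 2–8, 77–83.
The reverse primer's reverse complement is GCGCCCGA, matching at positions 140–147.
Each forward site pairs with the reverse site to give a product ending at position 147: sizes 146, 71 bp.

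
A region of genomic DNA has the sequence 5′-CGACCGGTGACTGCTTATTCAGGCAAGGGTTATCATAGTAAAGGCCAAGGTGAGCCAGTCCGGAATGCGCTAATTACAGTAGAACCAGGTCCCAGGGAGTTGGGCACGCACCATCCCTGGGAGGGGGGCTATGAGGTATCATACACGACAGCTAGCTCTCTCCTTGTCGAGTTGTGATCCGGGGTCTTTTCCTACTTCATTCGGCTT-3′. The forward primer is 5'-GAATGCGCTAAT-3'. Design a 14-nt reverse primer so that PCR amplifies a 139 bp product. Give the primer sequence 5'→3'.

5'-AATGAAGTAGGAAA-3'

The forward primer binds at positions 63–74, so a 139 bp product ends at position 63 + 139 − 1 = 201.
The reverse primer anneals to the top strand over positions 188–201, i.e. to TTTCCTACTTCATT.
Its sequence written 5'→3' is the reverse complement: AATGAAGTAGGAAA.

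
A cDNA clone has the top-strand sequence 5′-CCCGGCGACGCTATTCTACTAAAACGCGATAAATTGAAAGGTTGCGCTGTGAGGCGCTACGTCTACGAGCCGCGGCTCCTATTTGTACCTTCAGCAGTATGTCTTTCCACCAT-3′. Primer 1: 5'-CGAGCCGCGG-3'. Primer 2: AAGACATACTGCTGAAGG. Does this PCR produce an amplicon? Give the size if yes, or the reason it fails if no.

Primer 1 (CGAGCCGCGG) matches the top strand at positions 66–75; it acts as a forward primer.
Primer 2's reverse complement is CCTTCAGCAGTATGTCTT, matching the top strand at positions 88–105; it acts as a reverse primer.
The 3' ends face each other across positions 66–105, giving a 40 bp product.

Yes — a 40 bp product.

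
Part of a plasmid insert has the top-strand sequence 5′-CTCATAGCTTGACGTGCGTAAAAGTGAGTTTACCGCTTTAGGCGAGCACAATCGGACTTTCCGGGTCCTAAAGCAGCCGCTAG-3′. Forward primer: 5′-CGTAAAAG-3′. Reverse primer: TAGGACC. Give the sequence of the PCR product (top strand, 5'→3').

5'-CGTAAAAGTGAGTTTACCGCTTTAGGCGAGCACAATCGGACTTTCCGGGTCCTA-3'

The forward primer matches the template at positions 17–24.
The reverse primer's reverse complement is GGTCCTA, which matches the template at positions 64–70.
The product is the template from position 17 through 70 (54 bp).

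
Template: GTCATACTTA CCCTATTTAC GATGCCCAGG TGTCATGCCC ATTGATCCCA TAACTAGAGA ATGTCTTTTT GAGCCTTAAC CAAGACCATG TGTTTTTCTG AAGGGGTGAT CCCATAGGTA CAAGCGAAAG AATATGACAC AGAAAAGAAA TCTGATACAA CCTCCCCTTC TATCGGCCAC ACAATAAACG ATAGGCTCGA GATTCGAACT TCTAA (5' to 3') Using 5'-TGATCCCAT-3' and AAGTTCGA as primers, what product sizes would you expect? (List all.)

The forward primer TGATCCCAT matches the top strand at positions 43–51, 107–115.
The reverse primer's reverse complement is TCGAACTT, matching at positions 204–211.
Each forward site pairs with the reverse site to give a product ending at position 211: sizes 169, 105 bp.

169 bp, 105 bp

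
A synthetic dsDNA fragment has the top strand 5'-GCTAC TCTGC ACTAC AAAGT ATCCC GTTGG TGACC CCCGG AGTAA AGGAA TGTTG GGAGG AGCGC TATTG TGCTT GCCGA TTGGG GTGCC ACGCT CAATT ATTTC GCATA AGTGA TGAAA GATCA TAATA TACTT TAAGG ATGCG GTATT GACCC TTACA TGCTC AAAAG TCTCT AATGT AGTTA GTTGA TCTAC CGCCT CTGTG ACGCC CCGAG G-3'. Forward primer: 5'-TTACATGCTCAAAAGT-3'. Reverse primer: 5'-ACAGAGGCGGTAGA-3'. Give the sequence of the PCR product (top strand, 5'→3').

Scanning the template, TTACATGCTCAAAAGT occurs at positions 156–171; this primer anneals to the bottom strand there with its 3' end pointing downstream.
Taking the reverse complement of ACAGAGGCGGTAGA gives TCTACCGCCTCTGT, found at positions 191–204 on the template; the primer anneals here to the top strand with its 3' end pointing upstream.
The product is the template from position 156 through 204 (49 bp).

5'-TTACATGCTCAAAAGTCTCTAATGTAGTTAGTTGATCTACCGCCTCTGT-3'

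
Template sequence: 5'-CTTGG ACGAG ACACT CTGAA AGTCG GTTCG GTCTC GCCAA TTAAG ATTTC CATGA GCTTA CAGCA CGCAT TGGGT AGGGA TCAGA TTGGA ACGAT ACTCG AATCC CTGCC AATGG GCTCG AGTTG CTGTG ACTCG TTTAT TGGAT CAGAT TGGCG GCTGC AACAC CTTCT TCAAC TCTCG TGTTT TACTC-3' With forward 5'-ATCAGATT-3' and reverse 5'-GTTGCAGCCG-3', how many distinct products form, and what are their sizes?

The forward primer ATCAGATT matches the top strand at positions 80–87, 144–151.
The reverse primer's reverse complement is CGGCTGCAAC, matching at positions 154–163.
Each forward site pairs with the reverse site to give a product ending at position 163: sizes 84, 20 bp.

Two products: 84 bp, 20 bp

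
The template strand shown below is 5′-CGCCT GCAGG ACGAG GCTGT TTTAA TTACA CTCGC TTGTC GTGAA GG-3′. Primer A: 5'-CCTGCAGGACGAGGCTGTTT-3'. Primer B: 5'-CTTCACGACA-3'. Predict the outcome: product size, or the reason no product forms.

Primer A (CCTGCAGGACGAGGCTGTTT) matches the top strand at positions 3–22; it acts as a forward primer.
Primer B's reverse complement is TGTCGTGAAG, matching the top strand at positions 37–46; it acts as a reverse primer.
The 3' ends face each other across positions 3–46, giving a 44 bp product.

Yes — a 44 bp product.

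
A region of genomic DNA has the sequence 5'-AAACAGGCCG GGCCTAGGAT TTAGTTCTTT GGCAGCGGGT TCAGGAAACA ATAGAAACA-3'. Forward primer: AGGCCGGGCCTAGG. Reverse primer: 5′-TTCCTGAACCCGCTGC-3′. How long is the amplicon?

43 bp

Forward primer AGGCCGGGCCTAGG is found on the top strand at positions 5–18.
The reverse primer's reverse complement is GCAGCGGGTTCAGGAA, which matches the template at positions 32–47.
Amplicon spans positions 5–47: 43 bp.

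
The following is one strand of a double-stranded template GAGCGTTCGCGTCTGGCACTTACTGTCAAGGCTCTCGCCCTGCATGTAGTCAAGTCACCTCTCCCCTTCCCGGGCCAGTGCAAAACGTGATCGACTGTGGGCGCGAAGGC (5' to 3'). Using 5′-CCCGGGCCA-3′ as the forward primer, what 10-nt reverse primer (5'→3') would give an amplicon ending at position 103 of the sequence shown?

5'-CGCCCACAGT-3'

The forward primer binds at positions 69–77; the product's 3' end on the top strand is position 103.
The reverse primer anneals to the top strand over positions 94–103, i.e. to ACTGTGGGCG.
Its sequence written 5'→3' is the reverse complement: CGCCCACAGT.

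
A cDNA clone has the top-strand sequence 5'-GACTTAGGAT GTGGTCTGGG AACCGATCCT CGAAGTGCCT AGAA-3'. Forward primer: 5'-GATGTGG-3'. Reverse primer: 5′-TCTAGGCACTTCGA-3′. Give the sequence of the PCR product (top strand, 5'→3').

Scanning the template, GATGTGG occurs at positions 8–14; this primer anneals to the bottom strand there with its 3' end pointing downstream.
The reverse primer's reverse complement is TCGAAGTGCCTAGA, which matches the template at positions 30–43.
The product is the template from position 8 through 43 (36 bp).

5'-GATGTGGTCTGGGAACCGATCCTCGAAGTGCCTAGA-3'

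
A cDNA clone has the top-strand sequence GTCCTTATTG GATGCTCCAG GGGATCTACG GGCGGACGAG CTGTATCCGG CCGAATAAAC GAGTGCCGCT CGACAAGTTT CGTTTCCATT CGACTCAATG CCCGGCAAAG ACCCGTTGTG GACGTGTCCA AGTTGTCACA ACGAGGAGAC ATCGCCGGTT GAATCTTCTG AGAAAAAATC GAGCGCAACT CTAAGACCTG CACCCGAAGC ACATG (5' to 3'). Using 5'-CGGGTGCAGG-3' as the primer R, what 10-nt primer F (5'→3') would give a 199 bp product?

The reverse primer's reverse complement CCTGCACCCG matches the template at positions 197–206, so the product ends at position 206.
A 199 bp product then starts at position 206 − 199 + 1 = 8.
The forward primer is identical to the top strand there: TTGGATGCTC.

5'-TTGGATGCTC-3'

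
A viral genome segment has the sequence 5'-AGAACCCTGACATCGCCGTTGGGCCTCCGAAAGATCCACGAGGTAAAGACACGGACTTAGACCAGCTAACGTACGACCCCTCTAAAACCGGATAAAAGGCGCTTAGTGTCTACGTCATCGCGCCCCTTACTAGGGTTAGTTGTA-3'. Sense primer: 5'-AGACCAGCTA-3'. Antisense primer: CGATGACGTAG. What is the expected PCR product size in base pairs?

Scanning the template, AGACCAGCTA occurs at positions 59–68; this primer anneals to the bottom strand there with its 3' end pointing downstream.
The reverse primer's reverse complement is CTACGTCATCG, which matches the template at positions 110–120.
Product length = (reverse-primer end) − (forward-primer start) + 1 = 120 − 59 + 1 = 62 bp.

62 bp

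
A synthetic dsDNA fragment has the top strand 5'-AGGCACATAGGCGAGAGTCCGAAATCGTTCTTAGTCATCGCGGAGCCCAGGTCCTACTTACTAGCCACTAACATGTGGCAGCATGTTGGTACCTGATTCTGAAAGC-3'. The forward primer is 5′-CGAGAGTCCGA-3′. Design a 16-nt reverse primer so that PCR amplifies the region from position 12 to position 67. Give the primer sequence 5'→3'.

The product's 3' end on the top strand is position 67.
The reverse primer anneals to the top strand over positions 52–67, i.e. to TCCTACTTACTAGCCA.
Its sequence written 5'→3' is the reverse complement: TGGCTAGTAAGTAGGA.

5'-TGGCTAGTAAGTAGGA-3'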